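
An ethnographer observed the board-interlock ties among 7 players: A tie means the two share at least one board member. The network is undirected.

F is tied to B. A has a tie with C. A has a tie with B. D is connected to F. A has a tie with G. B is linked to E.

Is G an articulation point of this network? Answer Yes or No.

No

Even without G, every remaining node can still reach every other (the residual graph is connected), so G is not a cut vertex.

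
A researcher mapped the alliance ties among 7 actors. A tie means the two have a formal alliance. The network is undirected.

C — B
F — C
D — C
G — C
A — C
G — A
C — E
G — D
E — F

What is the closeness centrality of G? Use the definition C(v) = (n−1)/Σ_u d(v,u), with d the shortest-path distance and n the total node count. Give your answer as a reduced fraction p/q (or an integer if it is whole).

Distances from G: A:1, B:2, C:1, D:1, E:2, F:2. Sum = 9.
n = 7, so closeness = 6/9 = 2/3.

2/3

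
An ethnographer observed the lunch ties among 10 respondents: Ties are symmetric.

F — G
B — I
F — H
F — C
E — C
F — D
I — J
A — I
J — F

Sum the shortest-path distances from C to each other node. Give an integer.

Distances from C: A:4, B:4, D:2, E:1, F:1, G:2, H:2, I:3, J:2.
Sum = 4 + 4 + 2 + 1 + 1 + 2 + 2 + 3 + 2 = 21.

21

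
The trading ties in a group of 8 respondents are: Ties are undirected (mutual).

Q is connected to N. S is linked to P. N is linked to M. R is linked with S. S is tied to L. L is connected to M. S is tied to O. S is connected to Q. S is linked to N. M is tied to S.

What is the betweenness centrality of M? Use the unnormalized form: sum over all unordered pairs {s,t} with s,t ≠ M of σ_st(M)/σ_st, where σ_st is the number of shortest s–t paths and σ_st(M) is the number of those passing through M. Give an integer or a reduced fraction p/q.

Pairs whose geodesics pass through M — L–N: 1/2.
All other pairs contribute 0.
Summing the contributions gives betweenness(M) = 1/2.

1/2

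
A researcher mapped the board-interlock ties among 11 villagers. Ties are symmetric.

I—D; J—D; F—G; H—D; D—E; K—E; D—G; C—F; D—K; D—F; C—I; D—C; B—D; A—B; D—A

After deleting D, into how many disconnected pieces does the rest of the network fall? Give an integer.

5

Without D, the remaining ties split the others into: {C, F, G, I}; {E, K}; {A, B}; {J}; {H}.
That's 5 separate components.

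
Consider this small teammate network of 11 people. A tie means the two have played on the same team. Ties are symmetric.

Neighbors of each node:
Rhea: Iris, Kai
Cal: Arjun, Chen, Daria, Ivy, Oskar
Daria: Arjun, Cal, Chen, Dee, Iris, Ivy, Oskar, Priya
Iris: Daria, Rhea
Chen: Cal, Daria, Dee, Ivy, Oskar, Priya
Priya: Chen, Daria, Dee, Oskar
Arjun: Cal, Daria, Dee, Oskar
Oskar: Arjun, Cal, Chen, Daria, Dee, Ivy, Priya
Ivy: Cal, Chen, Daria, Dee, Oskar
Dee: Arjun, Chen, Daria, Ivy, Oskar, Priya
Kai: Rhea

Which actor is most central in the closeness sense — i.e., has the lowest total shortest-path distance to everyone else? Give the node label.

Daria

Farness (sum of distances to all others) for each node — Arjun:19, Cal:18, Chen:17, Daria:13, Dee:17, Iris:18, Ivy:18, Kai:34, Oskar:16, Priya:19, Rhea:25.
The smallest farness is 13, for Daria, so Daria has the highest closeness.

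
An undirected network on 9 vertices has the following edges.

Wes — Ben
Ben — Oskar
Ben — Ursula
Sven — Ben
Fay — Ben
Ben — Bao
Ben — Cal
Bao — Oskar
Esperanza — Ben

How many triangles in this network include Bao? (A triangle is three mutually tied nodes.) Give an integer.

Bao's neighbors: Ben and Oskar.
Neighbor pairs that are themselves tied: Bao–Ben–Oskar. Each forms one triangle with Bao, for 1 in total.

1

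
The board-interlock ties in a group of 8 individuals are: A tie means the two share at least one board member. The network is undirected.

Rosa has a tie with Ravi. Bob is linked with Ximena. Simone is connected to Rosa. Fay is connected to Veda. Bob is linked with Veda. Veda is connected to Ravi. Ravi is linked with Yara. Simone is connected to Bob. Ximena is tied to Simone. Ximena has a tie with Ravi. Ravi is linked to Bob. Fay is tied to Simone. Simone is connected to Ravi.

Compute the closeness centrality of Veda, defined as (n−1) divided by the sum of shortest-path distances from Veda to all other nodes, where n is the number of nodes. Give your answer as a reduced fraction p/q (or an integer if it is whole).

7/11

Distances from Veda: Bob:1, Fay:1, Ravi:1, Rosa:2, Simone:2, Ximena:2, Yara:2. Sum = 11.
n = 8, so closeness = 7/11.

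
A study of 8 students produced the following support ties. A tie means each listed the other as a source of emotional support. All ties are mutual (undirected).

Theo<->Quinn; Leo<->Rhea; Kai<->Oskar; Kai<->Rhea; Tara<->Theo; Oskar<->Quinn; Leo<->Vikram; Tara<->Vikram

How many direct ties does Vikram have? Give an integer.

Vikram is directly tied to Leo and Tara. That is 2 neighbors, so the degree of Vikram is 2.

2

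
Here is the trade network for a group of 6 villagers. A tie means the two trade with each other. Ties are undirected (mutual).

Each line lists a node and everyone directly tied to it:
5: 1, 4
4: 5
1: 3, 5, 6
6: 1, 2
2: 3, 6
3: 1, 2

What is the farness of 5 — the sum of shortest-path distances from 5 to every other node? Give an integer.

9

Distances from 5: 1:1, 2:3, 3:2, 4:1, 6:2.
Sum = 1 + 3 + 2 + 1 + 2 = 9.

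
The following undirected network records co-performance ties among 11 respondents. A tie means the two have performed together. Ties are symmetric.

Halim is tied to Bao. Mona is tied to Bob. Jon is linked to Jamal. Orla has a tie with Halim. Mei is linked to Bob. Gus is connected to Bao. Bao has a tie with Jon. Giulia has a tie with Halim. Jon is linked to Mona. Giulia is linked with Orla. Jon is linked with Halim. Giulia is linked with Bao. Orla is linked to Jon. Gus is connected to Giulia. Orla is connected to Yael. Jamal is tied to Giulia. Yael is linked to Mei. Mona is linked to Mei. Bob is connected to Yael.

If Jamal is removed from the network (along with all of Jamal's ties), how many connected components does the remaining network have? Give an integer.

Jamal's neighbors (Giulia and Jon) remain reachable from one another through other ties, so the rest of the network stays in one piece.

1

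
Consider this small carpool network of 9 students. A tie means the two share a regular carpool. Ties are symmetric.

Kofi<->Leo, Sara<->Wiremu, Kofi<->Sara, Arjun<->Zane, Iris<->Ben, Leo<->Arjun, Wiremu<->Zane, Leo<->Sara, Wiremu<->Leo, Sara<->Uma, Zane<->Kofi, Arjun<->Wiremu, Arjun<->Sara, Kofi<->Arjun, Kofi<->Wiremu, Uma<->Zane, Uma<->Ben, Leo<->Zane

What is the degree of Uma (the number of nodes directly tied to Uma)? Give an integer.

Uma is directly tied to Ben, Sara, and Zane. That is 3 neighbors, so the degree of Uma is 3.

3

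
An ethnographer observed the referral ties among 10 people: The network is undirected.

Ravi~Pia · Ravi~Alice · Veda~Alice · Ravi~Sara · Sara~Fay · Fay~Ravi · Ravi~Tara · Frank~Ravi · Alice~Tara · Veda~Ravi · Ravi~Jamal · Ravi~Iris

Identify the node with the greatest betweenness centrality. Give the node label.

Unnormalized betweenness of each node: Alice:1/2, Fay:0, Frank:0, Iris:0, Jamal:0, Pia:0, Ravi:65/2, Sara:0, Tara:0, Veda:0.
Ravi has the largest value, 65/2, making it the main broker — the node through which the most shortest paths run.

Ravi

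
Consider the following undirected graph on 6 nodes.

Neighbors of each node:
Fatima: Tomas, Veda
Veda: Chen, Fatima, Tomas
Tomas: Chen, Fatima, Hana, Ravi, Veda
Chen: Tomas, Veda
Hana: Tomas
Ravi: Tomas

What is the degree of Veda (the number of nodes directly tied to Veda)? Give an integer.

Veda is directly tied to Chen, Fatima, and Tomas. That is 3 neighbors, so the degree of Veda is 3.

3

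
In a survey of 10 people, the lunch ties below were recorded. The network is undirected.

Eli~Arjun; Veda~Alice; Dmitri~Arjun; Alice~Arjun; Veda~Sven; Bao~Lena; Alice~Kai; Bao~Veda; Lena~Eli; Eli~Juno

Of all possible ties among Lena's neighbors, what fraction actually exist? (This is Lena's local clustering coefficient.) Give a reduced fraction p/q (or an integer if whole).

Lena's neighbors: Bao and Eli (k = 2).
Possible neighbor pairs: C(2,2) = 1. Edges among them: none → e = 0.
Clustering(Lena) = 0/1.

0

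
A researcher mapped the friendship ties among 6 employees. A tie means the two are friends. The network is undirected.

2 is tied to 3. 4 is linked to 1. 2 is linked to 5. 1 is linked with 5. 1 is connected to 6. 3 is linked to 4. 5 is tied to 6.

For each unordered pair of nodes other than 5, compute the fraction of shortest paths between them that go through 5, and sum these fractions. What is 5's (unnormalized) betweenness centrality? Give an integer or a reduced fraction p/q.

5/2

Pairs whose geodesics pass through 5 — 2–6: 1; 2–1: 1; 6–3: 1/2.
All other pairs contribute 0.
Summing the contributions gives betweenness(5) = 5/2.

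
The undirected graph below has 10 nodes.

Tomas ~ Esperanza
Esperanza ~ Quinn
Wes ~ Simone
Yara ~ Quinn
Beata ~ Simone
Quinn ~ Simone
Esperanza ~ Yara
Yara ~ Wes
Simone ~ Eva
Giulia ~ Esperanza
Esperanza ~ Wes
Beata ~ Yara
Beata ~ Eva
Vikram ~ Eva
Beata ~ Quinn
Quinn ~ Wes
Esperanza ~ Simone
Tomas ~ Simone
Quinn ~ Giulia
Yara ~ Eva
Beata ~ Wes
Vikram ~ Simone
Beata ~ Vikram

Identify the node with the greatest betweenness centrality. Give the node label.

Simone

Unnormalized betweenness of each node: Beata:29/10, Esperanza:163/30, Eva:7/10, Giulia:0, Quinn:253/60, Simone:509/60, Tomas:0, Vikram:0, Wes:9/20, Yara:109/60.
Simone has the largest value, 509/60, making it the main broker — the node through which the most shortest paths run.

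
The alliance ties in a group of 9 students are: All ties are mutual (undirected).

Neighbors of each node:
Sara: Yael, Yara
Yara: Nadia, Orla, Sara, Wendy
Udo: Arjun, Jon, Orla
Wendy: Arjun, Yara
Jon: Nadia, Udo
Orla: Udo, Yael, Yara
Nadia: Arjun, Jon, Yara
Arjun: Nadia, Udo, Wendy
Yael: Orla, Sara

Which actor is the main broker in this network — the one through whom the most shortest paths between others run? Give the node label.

Yara

Unnormalized betweenness of each node: Arjun:8/3, Jon:1/2, Nadia:25/6, Orla:13/2, Sara:3/2, Udo:29/6, Wendy:1, Yael:1, Yara:59/6.
Yara has the largest value, 59/6, making it the main broker — the node through which the most shortest paths run.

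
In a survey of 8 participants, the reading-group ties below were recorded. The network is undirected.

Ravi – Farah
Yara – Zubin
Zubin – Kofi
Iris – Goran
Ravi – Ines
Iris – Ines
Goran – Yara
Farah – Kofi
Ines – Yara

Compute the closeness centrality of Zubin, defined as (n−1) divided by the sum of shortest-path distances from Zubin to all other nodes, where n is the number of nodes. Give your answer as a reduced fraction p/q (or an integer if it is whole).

Distances from Zubin: Farah:2, Goran:2, Ines:2, Iris:3, Kofi:1, Ravi:3, Yara:1. Sum = 14.
n = 8, so closeness = 7/14 = 1/2.

1/2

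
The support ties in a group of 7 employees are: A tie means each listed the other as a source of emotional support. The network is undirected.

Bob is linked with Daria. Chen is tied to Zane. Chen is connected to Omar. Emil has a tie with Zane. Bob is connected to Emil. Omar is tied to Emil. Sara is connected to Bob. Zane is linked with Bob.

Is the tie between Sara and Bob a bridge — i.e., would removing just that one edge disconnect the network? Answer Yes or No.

Without the Sara–Bob edge there is no alternate route between Sara and Bob, so the network disconnects. It is a bridge.

Yes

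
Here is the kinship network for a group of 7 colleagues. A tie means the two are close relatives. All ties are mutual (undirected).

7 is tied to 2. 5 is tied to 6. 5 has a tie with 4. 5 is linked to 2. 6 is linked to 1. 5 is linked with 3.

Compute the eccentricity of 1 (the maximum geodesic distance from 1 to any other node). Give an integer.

Distances from 1: 2:3, 3:3, 4:3, 5:2, 6:1, 7:4.
The largest is 4 (to 7), so the eccentricity of 1 is 4.

4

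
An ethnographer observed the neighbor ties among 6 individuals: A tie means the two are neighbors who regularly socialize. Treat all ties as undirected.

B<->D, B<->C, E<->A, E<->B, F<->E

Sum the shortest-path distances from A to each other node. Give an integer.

Distances from A: B:2, C:3, D:3, E:1, F:2.
Sum = 2 + 3 + 3 + 1 + 2 = 11.

11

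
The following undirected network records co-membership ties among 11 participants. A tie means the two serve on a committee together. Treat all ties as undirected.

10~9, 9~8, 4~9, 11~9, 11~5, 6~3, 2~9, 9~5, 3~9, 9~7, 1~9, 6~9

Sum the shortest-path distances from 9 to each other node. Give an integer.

Distances from 9: 1:1, 2:1, 3:1, 4:1, 5:1, 6:1, 7:1, 8:1, 10:1, 11:1.
Sum = 1 + 1 + 1 + 1 + 1 + 1 + 1 + 1 + 1 + 1 = 10.

10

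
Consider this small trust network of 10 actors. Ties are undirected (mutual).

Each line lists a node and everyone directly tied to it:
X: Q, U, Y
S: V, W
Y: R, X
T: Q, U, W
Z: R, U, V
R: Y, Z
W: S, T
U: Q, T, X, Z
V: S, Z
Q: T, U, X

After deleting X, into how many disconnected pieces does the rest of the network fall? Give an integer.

1

X's neighbors (Q, U, and Y) remain reachable from one another through other ties, so the rest of the network stays in one piece.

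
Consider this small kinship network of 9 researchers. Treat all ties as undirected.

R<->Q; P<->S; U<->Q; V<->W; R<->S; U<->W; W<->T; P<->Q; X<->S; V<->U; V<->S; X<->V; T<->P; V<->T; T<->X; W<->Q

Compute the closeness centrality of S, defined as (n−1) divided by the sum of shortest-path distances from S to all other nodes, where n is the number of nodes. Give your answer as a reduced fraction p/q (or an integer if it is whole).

Distances from S: P:1, Q:2, R:1, T:2, U:2, V:1, W:2, X:1. Sum = 12.
n = 9, so closeness = 8/12 = 2/3.

2/3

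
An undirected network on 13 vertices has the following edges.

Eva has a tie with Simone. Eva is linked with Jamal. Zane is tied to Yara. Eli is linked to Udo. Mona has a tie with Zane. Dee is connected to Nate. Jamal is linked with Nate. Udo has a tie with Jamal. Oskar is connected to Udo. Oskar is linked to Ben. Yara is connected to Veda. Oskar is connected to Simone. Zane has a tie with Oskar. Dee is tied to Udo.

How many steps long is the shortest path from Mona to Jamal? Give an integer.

One shortest route is Mona – Zane – Oskar – Udo – Jamal, which uses 4 edges, and at distance 3 from Mona we only reach {Ben, Simone, Udo, Veda}, which does not include Jamal. So d(Mona,Jamal) = 4.

4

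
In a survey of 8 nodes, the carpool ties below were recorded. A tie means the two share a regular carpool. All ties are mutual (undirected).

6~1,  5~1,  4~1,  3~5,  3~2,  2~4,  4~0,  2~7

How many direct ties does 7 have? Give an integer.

1

7 is directly tied to 2. That is 1 neighbor, so the degree of 7 is 1.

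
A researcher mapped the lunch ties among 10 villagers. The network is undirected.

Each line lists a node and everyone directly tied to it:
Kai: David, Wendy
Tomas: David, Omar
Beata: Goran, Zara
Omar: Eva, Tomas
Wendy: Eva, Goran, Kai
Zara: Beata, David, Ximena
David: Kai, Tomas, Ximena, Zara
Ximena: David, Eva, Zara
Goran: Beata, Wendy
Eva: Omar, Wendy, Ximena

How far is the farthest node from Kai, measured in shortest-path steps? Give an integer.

Distances from Kai: Beata:3, David:1, Eva:2, Goran:2, Omar:3, Tomas:2, Wendy:1, Ximena:2, Zara:2.
The largest is 3 (to Omar and Beata), so the eccentricity of Kai is 3.

3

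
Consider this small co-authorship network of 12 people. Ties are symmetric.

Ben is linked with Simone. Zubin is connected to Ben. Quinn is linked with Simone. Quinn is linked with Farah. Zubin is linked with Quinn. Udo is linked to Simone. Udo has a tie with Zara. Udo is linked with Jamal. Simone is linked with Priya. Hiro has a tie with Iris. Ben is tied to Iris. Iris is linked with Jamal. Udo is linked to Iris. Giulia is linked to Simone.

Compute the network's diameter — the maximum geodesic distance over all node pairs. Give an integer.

5

Eccentricity of each node (its greatest distance to any other): Ben:3, Farah:5, Giulia:4, Hiro:5, Iris:4, Jamal:4, Priya:4, Quinn:4, Simone:3, Udo:3, Zara:4, Zubin:4.
The maximum eccentricity is 5, realized for instance by the pair Farah–Hiro via Farah – Quinn – Simone – Udo – Iris – Hiro. So the diameter is 5.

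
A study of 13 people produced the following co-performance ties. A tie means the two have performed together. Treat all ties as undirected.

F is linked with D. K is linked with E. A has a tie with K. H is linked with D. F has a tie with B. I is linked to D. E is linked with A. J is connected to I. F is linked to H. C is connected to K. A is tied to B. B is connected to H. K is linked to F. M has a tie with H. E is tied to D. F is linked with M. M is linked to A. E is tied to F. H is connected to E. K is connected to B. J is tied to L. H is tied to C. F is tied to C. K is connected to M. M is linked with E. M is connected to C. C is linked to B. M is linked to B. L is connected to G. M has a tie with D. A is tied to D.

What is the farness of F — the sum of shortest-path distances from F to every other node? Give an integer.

23

Distances from F: A:2, B:1, C:1, D:1, E:1, G:5, H:1, I:2, J:3, K:1, L:4, M:1.
Sum = 2 + 1 + 1 + 1 + 1 + 5 + 1 + 2 + 3 + 1 + 4 + 1 = 23.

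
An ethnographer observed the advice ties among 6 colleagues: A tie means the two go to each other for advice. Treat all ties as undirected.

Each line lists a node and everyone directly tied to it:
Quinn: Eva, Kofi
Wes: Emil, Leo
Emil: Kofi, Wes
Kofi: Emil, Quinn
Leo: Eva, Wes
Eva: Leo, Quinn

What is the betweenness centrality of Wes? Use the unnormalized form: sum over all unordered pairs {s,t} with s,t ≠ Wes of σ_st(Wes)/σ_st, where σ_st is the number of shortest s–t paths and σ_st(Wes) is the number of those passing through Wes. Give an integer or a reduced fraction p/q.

Pairs whose geodesics pass through Wes — Eva–Emil: 1/2; Leo–Emil: 1; Leo–Kofi: 1/2.
All other pairs contribute 0.
Summing the contributions gives betweenness(Wes) = 2.

2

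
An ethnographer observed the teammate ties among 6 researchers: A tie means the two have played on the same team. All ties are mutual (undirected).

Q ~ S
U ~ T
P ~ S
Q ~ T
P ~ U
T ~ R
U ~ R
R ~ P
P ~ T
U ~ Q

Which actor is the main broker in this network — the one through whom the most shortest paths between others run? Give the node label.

P

Unnormalized betweenness of each node: P:2, Q:1, R:0, S:1/3, T:5/6, U:5/6.
P has the largest value, 2, making it the main broker — the node through which the most shortest paths run.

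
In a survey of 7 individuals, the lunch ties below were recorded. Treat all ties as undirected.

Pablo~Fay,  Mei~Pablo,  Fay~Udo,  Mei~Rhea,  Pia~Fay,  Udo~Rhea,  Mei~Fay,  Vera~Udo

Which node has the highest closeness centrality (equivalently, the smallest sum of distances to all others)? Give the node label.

Farness (sum of distances to all others) for each node — Fay:8, Mei:10, Pablo:11, Pia:13, Rhea:11, Udo:9, Vera:14.
The smallest farness is 8, for Fay, so Fay has the highest closeness.

Fay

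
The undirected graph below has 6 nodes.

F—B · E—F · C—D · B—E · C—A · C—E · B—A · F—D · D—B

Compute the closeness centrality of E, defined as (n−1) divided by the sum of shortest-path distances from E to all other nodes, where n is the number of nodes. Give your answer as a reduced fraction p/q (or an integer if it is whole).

5/7

Distances from E: A:2, B:1, C:1, D:2, F:1. Sum = 7.
n = 6, so closeness = 5/7.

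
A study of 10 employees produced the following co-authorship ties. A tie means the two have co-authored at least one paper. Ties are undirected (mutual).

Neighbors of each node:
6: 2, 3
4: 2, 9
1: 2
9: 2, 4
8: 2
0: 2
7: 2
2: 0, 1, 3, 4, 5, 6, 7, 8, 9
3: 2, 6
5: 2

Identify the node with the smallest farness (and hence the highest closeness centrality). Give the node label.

2

Farness (sum of distances to all others) for each node — 0:17, 1:17, 2:9, 3:16, 4:16, 5:17, 6:16, 7:17, 8:17, 9:16.
The smallest farness is 9, for 2, so 2 has the highest closeness.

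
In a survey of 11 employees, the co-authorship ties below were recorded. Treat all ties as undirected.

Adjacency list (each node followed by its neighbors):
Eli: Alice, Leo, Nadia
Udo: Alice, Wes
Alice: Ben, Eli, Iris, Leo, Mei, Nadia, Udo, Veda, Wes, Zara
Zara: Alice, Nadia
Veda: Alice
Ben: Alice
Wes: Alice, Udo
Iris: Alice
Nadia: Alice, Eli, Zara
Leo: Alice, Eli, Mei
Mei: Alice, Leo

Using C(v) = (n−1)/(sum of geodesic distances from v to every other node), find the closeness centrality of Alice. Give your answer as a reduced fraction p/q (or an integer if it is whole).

Distances from Alice: Ben:1, Eli:1, Iris:1, Leo:1, Mei:1, Nadia:1, Udo:1, Veda:1, Wes:1, Zara:1. Sum = 10.
n = 11, so closeness = 10/10 = 1.

1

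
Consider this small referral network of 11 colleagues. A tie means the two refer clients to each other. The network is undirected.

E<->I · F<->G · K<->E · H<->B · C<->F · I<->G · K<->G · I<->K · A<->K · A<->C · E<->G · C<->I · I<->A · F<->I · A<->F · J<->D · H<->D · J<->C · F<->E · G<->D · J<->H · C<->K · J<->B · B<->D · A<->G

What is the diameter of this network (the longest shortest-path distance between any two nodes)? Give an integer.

3

Eccentricity of each node (its greatest distance to any other): A:3, B:3, C:2, D:2, E:3, F:3, G:2, H:3, I:3, J:3, K:3.
The maximum eccentricity is 3, realized for instance by the pair E–H via E – G – D – H. So the diameter is 3.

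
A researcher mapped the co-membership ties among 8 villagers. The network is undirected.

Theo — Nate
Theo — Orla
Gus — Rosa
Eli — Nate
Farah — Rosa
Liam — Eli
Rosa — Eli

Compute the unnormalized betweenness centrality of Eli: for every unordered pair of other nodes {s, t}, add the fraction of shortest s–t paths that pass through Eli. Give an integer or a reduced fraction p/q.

Pairs whose geodesics pass through Eli — Nate–Farah: 1; Nate–Liam: 1; Nate–Rosa: 1; Nate–Gus: 1; Farah–Liam: 1; Farah–Orla: 1; Farah–Theo: 1; Liam–Orla: 1; Liam–Rosa: 1; Liam–Gus: 1; Liam–Theo: 1; Orla–Rosa: 1; Orla–Gus: 1; Rosa–Theo: 1 … (+1 more pairs).
All other pairs contribute 0.
Summing the contributions gives betweenness(Eli) = 15.

15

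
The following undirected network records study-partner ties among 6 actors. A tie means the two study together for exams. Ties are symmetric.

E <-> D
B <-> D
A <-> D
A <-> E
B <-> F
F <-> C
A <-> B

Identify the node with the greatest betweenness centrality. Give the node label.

Unnormalized betweenness of each node: A:3/2, B:6, C:0, D:3/2, E:0, F:4.
B has the largest value, 6, making it the main broker — the node through which the most shortest paths run.

B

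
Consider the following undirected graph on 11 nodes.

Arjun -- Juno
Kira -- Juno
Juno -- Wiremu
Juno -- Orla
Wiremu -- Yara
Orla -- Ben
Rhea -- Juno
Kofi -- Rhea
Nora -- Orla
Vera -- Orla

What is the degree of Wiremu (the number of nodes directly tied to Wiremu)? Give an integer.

2

Wiremu is directly tied to Juno and Yara. That is 2 neighbors, so the degree of Wiremu is 2.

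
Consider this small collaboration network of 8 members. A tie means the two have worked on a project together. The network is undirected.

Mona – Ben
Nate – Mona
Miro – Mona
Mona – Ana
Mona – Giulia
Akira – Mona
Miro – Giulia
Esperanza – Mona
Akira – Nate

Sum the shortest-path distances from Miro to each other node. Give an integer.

12

Distances from Miro: Akira:2, Ana:2, Ben:2, Esperanza:2, Giulia:1, Mona:1, Nate:2.
Sum = 2 + 2 + 2 + 2 + 1 + 1 + 2 = 12.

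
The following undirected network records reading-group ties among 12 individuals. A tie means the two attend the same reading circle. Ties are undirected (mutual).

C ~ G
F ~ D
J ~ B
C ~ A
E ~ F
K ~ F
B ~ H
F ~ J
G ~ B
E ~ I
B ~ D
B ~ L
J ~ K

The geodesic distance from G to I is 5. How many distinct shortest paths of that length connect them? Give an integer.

The shortest distance is 5. The length-5 paths are: G–B–D–F–E–I; G–B–J–F–E–I.
That gives 2 distinct shortest paths.

2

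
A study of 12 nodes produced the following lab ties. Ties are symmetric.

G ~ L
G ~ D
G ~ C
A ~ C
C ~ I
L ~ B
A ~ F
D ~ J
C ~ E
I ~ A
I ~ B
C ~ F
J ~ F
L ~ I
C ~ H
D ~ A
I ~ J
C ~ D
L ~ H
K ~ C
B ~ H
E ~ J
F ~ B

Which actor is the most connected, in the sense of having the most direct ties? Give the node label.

Degrees — A:4, B:4, C:8, D:4, E:2, F:4, G:3, H:3, I:5, J:4, K:1, L:4.
The maximum is 8, attained only by C.

C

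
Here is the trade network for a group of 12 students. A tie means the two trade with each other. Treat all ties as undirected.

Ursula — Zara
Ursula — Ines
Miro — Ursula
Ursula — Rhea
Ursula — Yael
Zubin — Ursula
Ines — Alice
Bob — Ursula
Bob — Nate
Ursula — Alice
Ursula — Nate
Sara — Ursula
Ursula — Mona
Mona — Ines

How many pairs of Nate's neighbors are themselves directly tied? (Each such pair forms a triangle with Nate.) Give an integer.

1

Nate's neighbors: Bob and Ursula.
Neighbor pairs that are themselves tied: Nate–Bob–Ursula. Each forms one triangle with Nate, for 1 in total.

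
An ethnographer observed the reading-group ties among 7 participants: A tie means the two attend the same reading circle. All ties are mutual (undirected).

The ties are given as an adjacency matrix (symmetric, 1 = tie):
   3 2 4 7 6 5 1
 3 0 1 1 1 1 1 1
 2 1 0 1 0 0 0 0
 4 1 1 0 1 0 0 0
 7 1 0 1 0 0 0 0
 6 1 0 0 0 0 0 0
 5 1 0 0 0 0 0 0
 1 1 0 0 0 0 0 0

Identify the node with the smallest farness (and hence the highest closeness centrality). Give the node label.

3

Farness (sum of distances to all others) for each node — 1:11, 2:10, 3:6, 4:9, 5:11, 6:11, 7:10.
The smallest farness is 6, for 3, so 3 has the highest closeness.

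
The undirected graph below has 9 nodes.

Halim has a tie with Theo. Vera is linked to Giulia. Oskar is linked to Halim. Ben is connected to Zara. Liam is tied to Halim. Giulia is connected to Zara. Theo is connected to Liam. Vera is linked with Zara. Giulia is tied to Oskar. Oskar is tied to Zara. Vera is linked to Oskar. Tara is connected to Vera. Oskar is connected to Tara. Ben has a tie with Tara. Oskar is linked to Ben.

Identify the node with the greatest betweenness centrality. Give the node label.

Unnormalized betweenness of each node: Ben:1/3, Giulia:0, Halim:12, Liam:0, Oskar:50/3, Tara:1/3, Theo:0, Vera:5/6, Zara:5/6.
Oskar has the largest value, 50/3, making it the main broker — the node through which the most shortest paths run.

Oskar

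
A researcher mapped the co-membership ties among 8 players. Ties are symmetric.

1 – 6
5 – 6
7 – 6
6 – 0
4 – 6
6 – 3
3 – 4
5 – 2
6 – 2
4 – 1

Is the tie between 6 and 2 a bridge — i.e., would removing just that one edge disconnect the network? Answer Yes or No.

Even without that edge, 6 still reaches 2 via 6 – 5 – 2, so the network stays connected. Not a bridge.

No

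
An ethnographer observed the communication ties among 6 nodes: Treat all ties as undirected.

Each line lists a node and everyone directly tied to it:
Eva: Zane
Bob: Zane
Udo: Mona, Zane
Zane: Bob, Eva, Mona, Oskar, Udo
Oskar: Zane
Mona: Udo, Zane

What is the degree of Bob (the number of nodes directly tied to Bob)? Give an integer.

Bob is directly tied to Zane. That is 1 neighbor, so the degree of Bob is 1.

1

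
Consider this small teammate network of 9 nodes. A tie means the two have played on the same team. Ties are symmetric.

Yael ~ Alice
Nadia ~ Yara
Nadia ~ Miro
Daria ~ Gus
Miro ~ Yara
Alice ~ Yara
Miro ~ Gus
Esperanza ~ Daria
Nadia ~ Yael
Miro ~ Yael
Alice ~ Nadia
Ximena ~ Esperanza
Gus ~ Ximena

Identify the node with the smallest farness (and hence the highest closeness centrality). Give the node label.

Miro

Farness (sum of distances to all others) for each node — Alice:21, Daria:19, Esperanza:24, Gus:14, Miro:13, Nadia:16, Ximena:19, Yael:17, Yara:17.
The smallest farness is 13, for Miro, so Miro has the highest closeness.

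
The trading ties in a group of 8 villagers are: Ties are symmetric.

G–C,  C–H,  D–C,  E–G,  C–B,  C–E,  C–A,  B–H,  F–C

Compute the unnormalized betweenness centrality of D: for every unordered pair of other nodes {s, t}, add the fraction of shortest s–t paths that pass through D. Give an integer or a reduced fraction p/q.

0

No shortest path between any pair of other nodes passes through D.
Summing the contributions gives betweenness(D) = 0.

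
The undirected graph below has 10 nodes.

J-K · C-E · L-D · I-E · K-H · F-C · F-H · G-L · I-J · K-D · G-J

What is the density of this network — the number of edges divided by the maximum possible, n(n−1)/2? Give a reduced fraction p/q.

There are 11 edges and 10 nodes, so the maximum possible is C(10,2) = 45.
Density = 11/45.

11/45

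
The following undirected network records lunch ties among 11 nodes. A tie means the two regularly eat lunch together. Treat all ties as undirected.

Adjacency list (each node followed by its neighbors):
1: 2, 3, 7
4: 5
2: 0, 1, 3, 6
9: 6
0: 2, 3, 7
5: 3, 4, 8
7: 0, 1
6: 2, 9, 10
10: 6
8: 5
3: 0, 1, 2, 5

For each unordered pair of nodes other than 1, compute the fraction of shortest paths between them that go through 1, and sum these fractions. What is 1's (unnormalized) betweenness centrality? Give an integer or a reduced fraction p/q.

4

Pairs whose geodesics pass through 1 — 7–6: 1/2; 7–4: 1/2; 7–2: 1/2; 7–10: 1/2; 7–5: 1/2; 7–3: 1/2; 7–8: 1/2; 7–9: 1/2.
All other pairs contribute 0.
Summing the contributions gives betweenness(1) = 4.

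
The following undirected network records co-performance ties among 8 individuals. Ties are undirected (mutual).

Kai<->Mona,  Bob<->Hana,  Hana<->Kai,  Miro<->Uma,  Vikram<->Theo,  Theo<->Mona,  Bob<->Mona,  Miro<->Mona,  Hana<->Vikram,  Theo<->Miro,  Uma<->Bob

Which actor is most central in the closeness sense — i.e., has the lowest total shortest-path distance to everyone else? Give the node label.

Farness (sum of distances to all others) for each node — Bob:11, Hana:12, Kai:13, Miro:12, Mona:10, Theo:11, Uma:14, Vikram:13.
The smallest farness is 10, for Mona, so Mona has the highest closeness.

Mona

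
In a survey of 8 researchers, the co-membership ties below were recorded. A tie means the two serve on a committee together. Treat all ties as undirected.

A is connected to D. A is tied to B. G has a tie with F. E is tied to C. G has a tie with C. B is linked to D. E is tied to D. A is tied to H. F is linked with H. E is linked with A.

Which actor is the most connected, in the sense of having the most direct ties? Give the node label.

Degrees — A:4, B:2, C:2, D:3, E:3, F:2, G:2, H:2.
The maximum is 4, attained only by A.

A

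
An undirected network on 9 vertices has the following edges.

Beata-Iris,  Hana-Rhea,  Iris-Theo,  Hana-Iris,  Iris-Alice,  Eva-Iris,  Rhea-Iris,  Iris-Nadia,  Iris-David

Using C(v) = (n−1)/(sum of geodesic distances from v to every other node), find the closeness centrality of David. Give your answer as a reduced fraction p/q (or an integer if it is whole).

8/15

Distances from David: Alice:2, Beata:2, Eva:2, Hana:2, Iris:1, Nadia:2, Rhea:2, Theo:2. Sum = 15.
n = 9, so closeness = 8/15.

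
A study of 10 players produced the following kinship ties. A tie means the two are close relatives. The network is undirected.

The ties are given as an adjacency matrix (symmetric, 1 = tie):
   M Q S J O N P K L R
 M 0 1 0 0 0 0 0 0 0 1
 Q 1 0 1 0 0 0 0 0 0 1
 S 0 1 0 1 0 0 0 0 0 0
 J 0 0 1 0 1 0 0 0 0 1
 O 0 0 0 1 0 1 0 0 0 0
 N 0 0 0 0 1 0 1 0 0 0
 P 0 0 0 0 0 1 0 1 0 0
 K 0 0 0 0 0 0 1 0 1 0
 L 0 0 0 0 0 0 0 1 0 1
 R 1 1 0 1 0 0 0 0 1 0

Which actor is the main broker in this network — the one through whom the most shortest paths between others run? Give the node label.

Unnormalized betweenness of each node: J:23/2, K:5, L:8, M:0, N:4, O:7, P:3, Q:5/2, R:31/2, S:3/2.
R has the largest value, 31/2, making it the main broker — the node through which the most shortest paths run.

R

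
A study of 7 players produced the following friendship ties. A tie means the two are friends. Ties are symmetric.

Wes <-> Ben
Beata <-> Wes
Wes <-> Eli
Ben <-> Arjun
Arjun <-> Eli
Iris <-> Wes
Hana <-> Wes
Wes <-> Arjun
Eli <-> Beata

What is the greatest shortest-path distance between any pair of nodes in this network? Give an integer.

Eccentricity of each node (its greatest distance to any other): Arjun:2, Beata:2, Ben:2, Eli:2, Hana:2, Iris:2, Wes:1.
The maximum eccentricity is 2, realized for instance by the pair Eli–Ben via Eli – Wes – Ben. So the diameter is 2.

2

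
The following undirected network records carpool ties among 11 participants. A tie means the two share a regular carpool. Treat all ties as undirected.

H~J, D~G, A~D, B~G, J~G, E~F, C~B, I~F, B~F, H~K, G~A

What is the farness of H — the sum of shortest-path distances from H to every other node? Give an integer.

Distances from H: A:3, B:3, C:4, D:3, E:5, F:4, G:2, I:5, J:1, K:1.
Sum = 3 + 3 + 4 + 3 + 5 + 4 + 2 + 5 + 1 + 1 = 31.

31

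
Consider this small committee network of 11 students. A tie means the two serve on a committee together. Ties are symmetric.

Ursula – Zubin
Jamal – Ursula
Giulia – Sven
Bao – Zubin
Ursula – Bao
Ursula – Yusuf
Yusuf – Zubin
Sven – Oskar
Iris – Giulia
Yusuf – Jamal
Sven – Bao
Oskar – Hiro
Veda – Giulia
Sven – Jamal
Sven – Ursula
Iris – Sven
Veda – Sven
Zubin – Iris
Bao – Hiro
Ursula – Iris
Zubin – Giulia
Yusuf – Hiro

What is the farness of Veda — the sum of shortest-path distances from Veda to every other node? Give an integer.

20

Distances from Veda: Bao:2, Giulia:1, Hiro:3, Iris:2, Jamal:2, Oskar:2, Sven:1, Ursula:2, Yusuf:3, Zubin:2.
Sum = 2 + 1 + 3 + 2 + 2 + 2 + 1 + 2 + 3 + 2 = 20.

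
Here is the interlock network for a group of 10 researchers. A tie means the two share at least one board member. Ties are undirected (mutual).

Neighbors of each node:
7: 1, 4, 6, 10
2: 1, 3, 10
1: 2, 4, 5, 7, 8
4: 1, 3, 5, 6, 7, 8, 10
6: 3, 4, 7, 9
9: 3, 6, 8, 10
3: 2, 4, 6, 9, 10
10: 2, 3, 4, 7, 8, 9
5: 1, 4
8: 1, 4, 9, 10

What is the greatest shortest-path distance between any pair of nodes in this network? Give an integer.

Eccentricity of each node (its greatest distance to any other): 1:2, 2:2, 3:2, 4:2, 5:3, 6:2, 7:2, 8:2, 9:3, 10:2.
The maximum eccentricity is 3, realized for instance by the pair 5–9 via 5 – 4 – 8 – 9. So the diameter is 3.

3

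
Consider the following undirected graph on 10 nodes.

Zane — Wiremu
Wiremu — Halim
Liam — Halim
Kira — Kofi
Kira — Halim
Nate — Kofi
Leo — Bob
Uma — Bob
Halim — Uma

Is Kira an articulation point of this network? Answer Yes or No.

Removing Kira leaves {Kofi and Nate} with no path to {Bob, Halim, Leo, Liam, Uma, Wiremu, and Zane}, so the network splits into 2 components. Kira is a cut vertex.

Yes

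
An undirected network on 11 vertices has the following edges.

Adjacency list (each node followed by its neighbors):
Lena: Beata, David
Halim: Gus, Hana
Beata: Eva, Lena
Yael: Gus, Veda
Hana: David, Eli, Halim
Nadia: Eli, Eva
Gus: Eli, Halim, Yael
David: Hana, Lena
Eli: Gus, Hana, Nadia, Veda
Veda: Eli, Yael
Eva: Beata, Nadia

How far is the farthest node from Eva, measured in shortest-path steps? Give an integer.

4

Distances from Eva: Beata:1, David:3, Eli:2, Gus:3, Halim:4, Hana:3, Lena:2, Nadia:1, Veda:3, Yael:4.
The largest is 4 (to Yael and Halim), so the eccentricity of Eva is 4.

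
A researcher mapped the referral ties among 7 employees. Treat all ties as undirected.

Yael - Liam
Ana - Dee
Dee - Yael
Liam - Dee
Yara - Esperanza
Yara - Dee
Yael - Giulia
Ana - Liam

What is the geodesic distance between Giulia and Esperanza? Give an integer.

4

One shortest route is Giulia – Yael – Dee – Yara – Esperanza, which uses 4 edges, and at distance 3 from Giulia we only reach {Ana, Yara}, which does not include Esperanza. So d(Giulia,Esperanza) = 4.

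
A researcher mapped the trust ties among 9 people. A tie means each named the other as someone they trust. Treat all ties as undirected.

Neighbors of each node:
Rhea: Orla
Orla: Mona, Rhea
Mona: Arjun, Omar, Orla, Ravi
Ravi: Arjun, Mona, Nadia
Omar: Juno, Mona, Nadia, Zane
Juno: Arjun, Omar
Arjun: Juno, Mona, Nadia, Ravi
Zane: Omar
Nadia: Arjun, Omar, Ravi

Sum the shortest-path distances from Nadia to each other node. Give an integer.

Distances from Nadia: Arjun:1, Juno:2, Mona:2, Omar:1, Orla:3, Ravi:1, Rhea:4, Zane:2.
Sum = 1 + 2 + 2 + 1 + 3 + 1 + 4 + 2 = 16.

16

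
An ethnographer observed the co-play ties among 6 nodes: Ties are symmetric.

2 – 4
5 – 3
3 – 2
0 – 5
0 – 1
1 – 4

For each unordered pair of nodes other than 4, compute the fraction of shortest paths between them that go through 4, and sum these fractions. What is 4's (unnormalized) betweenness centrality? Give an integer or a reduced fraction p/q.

2

Pairs whose geodesics pass through 4 — 2–1: 1; 2–0: 1/2; 1–3: 1/2.
All other pairs contribute 0.
Summing the contributions gives betweenness(4) = 2.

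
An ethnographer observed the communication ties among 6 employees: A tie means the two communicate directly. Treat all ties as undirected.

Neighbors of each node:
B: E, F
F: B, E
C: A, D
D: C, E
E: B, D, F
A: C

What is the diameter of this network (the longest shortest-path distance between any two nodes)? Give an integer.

Eccentricity of each node (its greatest distance to any other): A:4, B:4, C:3, D:2, E:3, F:4.
The maximum eccentricity is 4, realized for instance by the pair F–A via F – E – D – C – A. So the diameter is 4.

4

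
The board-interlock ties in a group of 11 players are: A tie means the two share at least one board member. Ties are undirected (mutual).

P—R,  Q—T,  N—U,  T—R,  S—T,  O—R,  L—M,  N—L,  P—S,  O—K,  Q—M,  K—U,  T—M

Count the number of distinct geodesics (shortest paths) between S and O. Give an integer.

The shortest distance is 3. The length-3 paths are: S–T–R–O; S–P–R–O.
That gives 2 distinct shortest paths.

2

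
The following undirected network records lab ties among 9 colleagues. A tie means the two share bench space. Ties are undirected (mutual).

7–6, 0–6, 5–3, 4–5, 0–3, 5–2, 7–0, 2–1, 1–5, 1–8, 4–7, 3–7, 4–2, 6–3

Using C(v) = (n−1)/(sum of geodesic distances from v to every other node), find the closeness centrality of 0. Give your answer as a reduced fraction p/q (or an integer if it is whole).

8/17

Distances from 0: 1:3, 2:3, 3:1, 4:2, 5:2, 6:1, 7:1, 8:4. Sum = 17.
n = 9, so closeness = 8/17.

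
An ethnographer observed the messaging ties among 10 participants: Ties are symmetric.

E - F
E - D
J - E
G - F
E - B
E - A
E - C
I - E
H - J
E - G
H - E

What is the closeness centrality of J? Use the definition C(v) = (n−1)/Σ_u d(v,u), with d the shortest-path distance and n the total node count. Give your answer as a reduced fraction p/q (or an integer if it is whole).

Distances from J: A:2, B:2, C:2, D:2, E:1, F:2, G:2, H:1, I:2. Sum = 16.
n = 10, so closeness = 9/16.

9/16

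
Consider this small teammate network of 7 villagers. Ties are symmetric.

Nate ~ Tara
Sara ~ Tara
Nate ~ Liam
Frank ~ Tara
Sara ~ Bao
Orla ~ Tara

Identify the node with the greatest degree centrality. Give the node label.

Degrees — Bao:1, Frank:1, Liam:1, Nate:2, Orla:1, Sara:2, Tara:4.
The maximum is 4, attained only by Tara.

Tara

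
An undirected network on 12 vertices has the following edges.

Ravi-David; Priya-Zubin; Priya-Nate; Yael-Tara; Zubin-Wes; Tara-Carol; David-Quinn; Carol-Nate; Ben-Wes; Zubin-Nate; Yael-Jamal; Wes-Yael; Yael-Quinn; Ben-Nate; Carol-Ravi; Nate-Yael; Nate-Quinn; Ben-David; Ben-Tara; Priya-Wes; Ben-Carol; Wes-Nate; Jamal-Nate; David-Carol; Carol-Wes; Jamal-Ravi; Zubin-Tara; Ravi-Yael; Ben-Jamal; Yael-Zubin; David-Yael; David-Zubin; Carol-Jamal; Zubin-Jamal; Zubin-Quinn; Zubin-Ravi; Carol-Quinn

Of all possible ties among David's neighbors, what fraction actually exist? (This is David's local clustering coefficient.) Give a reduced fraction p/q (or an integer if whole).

David's neighbors: Ben, Carol, Quinn, Ravi, Yael, and Zubin (k = 6).
Possible neighbor pairs: C(6,2) = 15. Edges among them: Ben–Carol, Carol–Quinn, Carol–Ravi, Quinn–Yael, Quinn–Zubin, Ravi–Yael, Ravi–Zubin, Yael–Zubin → e = 8.
Clustering(David) = 8/15.

8/15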